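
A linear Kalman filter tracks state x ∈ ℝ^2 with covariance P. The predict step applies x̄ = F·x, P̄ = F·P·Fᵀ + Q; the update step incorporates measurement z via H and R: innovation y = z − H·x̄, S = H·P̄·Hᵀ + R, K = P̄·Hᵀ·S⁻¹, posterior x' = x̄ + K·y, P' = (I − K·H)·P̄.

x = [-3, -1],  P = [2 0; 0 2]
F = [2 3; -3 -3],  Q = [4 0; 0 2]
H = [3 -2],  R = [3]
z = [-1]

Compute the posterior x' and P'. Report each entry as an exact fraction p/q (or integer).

x̄ = F·x = [-9, 12]
P̄ = F·P·Fᵀ + Q = [30 -30; -30 38]
y = z − H·x̄ = [50]
S = H·P̄·Hᵀ + R = [785]
K = P̄·Hᵀ·S⁻¹ = [30/157; -166/785]
x' = x̄ + K·y = [87/157, 224/157]
P' = (I − K·H)·P̄ = [210/157 270/157; 270/157 2274/785]

x' = [87/157, 224/157]
P' = [210/157 270/157; 270/157 2274/785]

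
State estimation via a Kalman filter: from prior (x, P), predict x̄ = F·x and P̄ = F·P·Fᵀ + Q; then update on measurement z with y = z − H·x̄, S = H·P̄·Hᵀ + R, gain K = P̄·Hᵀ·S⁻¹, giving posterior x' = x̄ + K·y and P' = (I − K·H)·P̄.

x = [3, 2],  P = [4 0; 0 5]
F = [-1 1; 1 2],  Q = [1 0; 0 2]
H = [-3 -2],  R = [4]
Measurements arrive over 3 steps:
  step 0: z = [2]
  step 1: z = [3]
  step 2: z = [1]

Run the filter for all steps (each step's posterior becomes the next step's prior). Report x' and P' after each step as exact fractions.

step 0: x̄ = F·x = [-1, 7]
step 0: P̄ = F·P·Fᵀ + Q = [10 6; 6 26]
step 0: y = z − H·x̄ = [13]
step 0: S = H·P̄·Hᵀ + R = [270]
step 0: K = P̄·Hᵀ·S⁻¹ = [-7/45; -7/27]
step 0: x' = x̄ + K·y = [-136/45, 98/27]
step 0: P' = (I − K·H)·P̄ = [52/15 -44/9; -44/9 212/27]
step 1: x̄ = F·x = [898/135, 572/135]
step 1: P̄ = F·P·Fᵀ + Q = [2983/135 2312/135; 2312/135 2338/135]
step 1: y = z − H·x̄ = [4243/135]
step 1: S = H·P̄·Hᵀ + R = [64483/135]
step 1: K = P̄·Hᵀ·S⁻¹ = [-13573/64483; -11612/64483]
step 1: x' = x̄ + K·y = [2337/64483, -91744/64483]
step 1: P' = (I − K·H)·P̄ = [60196/64483 -63148/64483; -63148/64483 117946/64483]
step 2: x̄ = F·x = [-94081/64483, -181151/64483]
step 2: P̄ = F·P·Fᵀ + Q = [368921/64483 238844/64483; 238844/64483 408354/64483]
step 2: y = z − H·x̄ = [-580062/64483]
step 2: S = H·P̄·Hᵀ + R = [8077765/64483]
step 2: K = P̄·Hᵀ·S⁻¹ = [-1584451/8077765; -306648/1615553]
step 2: x' = x̄ + K·y = [2467559/8077765, -1780069/1615553]
step 2: P' = (I − K·H)·P̄ = [7282108/8077765 -1550852/1615553; -1550852/1615553 2939574/1615553]

step 0: x' = [-136/45, 98/27], P' = [52/15 -44/9; -44/9 212/27]
step 1: x' = [2337/64483, -91744/64483], P' = [60196/64483 -63148/64483; -63148/64483 117946/64483]
step 2: x' = [2467559/8077765, -1780069/1615553], P' = [7282108/8077765 -1550852/1615553; -1550852/1615553 2939574/1615553]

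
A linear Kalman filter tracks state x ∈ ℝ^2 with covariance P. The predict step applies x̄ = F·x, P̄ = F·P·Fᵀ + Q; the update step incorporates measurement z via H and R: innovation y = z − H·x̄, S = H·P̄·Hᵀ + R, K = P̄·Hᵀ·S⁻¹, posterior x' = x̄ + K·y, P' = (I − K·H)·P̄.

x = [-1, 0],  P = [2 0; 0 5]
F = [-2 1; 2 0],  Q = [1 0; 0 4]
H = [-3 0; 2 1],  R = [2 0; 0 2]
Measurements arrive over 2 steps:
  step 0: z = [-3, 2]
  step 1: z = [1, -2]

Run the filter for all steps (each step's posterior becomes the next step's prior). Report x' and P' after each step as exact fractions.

step 0: x' = [335/316, -32/79], P' = [33/158 -28/79; -28/79 172/79]
step 1: x' = [-1974/3529, -3319/28232], P' = [686/3529 -1004/3529; -1004/3529 12641/7058]

step 0: x̄ = F·x = [2, -2]
step 0: P̄ = F·P·Fᵀ + Q = [14 -8; -8 12]
step 0: y = z − H·x̄ = [3, 0]
step 0: S = H·P̄·Hᵀ + R = [128 -60; -60 38]
step 0: K = P̄·Hᵀ·S⁻¹ = [-99/316 5/158; 42/79 58/79]
step 0: x' = x̄ + K·y = [335/316, -32/79]
step 0: P' = (I − K·H)·P̄ = [33/158 -28/79; -28/79 172/79]
step 1: x̄ = F·x = [-399/158, 335/158]
step 1: P̄ = F·P·Fᵀ + Q = [429/79 -122/79; -122/79 382/79]
step 1: y = z − H·x̄ = [-1039/158, 147/158]
step 1: S = H·P̄·Hᵀ + R = [4019/79 -2208/79; -2208/79 1768/79]
step 1: K = P̄·Hᵀ·S⁻¹ = [-1029/3529 184/3529; 1506/3529 8625/14116]
step 1: x' = x̄ + K·y = [-1974/3529, -3319/28232]
step 1: P' = (I − K·H)·P̄ = [686/3529 -1004/3529; -1004/3529 12641/7058]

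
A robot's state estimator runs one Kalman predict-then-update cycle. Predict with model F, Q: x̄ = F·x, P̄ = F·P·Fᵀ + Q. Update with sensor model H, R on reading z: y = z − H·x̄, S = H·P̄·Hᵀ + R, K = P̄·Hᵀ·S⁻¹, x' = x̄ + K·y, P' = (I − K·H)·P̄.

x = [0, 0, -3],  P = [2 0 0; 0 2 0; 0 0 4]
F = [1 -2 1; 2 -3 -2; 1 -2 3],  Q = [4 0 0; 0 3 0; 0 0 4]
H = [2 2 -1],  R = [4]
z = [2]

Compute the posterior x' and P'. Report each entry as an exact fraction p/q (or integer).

x̄ = F·x = [-3, 6, -9]
P̄ = F·P·Fᵀ + Q = [18 8 22; 8 45 -8; 22 -8 50]
y = z − H·x̄ = [-13]
S = H·P̄·Hᵀ + R = [314]
K = P̄·Hᵀ·S⁻¹ = [15/157; 57/157; -11/157]
x' = x̄ + K·y = [-666/157, 201/157, -1270/157]
P' = (I − K·H)·P̄ = [2376/157 -454/157 3784/157; -454/157 567/157 -2/157; 3784/157 -2/157 7608/157]

x' = [-666/157, 201/157, -1270/157]
P' = [2376/157 -454/157 3784/157; -454/157 567/157 -2/157; 3784/157 -2/157 7608/157]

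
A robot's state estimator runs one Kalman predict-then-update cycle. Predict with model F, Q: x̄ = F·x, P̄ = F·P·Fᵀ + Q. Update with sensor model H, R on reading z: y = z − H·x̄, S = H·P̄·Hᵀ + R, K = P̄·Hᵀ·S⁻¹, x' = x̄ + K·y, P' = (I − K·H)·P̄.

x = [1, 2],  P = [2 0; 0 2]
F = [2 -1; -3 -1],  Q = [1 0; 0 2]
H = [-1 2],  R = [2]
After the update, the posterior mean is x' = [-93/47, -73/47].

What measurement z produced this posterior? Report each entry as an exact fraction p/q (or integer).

z = [-1]

x̄ = F·x = [0, -5]
P̄ = F·P·Fᵀ + Q = [11 -10; -10 22]
S = H·P̄·Hᵀ + R = [141]
K = P̄·Hᵀ·S⁻¹ = [-31/141; 18/47]
x' − x̄ = [-93/47, 162/47] = K·y
y = (KᵀK)⁻¹·Kᵀ·(x' − x̄) = [9]
z = y + H·x̄ = [9] + [-10] = [-1]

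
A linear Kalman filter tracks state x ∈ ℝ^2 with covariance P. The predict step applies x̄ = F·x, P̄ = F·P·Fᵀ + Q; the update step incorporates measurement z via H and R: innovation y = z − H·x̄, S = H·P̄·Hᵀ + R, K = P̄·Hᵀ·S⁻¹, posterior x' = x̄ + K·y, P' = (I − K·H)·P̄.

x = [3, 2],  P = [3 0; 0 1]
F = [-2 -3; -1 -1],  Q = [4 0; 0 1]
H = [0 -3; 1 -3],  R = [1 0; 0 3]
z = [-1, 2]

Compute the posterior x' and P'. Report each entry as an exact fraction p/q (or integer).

x̄ = F·x = [-12, -5]
P̄ = F·P·Fᵀ + Q = [25 9; 9 5]
y = z − H·x̄ = [-16, -1]
S = H·P̄·Hᵀ + R = [46 18; 18 19]
K = P̄·Hᵀ·S⁻¹ = [-477/550 197/275; -177/550 -3/275]
x' = x̄ + K·y = [29/25, 4/25]
P' = (I − K·H)·P̄ = [1659/550 159/550; 159/550 59/550]

x' = [29/25, 4/25]
P' = [1659/550 159/550; 159/550 59/550]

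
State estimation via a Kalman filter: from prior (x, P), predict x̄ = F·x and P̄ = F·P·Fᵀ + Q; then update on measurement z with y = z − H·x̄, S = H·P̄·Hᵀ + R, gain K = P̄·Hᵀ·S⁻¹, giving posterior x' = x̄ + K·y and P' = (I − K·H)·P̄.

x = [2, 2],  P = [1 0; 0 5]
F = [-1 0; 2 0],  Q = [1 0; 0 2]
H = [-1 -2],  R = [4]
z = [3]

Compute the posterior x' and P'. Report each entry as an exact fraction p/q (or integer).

x̄ = F·x = [-2, 4]
P̄ = F·P·Fᵀ + Q = [2 -2; -2 6]
y = z − H·x̄ = [9]
S = H·P̄·Hᵀ + R = [22]
K = P̄·Hᵀ·S⁻¹ = [1/11; -5/11]
x' = x̄ + K·y = [-13/11, -1/11]
P' = (I − K·H)·P̄ = [20/11 -12/11; -12/11 16/11]

x' = [-13/11, -1/11]
P' = [20/11 -12/11; -12/11 16/11]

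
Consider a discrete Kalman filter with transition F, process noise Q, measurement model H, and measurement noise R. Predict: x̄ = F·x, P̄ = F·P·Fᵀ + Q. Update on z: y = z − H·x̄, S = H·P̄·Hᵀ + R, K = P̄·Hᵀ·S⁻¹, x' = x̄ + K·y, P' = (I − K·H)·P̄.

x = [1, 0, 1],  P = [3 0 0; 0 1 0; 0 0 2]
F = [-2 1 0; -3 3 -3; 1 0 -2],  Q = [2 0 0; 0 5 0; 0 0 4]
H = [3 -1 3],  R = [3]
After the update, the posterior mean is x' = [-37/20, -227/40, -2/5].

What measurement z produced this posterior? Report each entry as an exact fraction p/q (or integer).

x̄ = F·x = [-2, -6, -1]
P̄ = F·P·Fᵀ + Q = [15 21 -6; 21 59 3; -6 3 15]
S = H·P̄·Hᵀ + R = [80]
K = P̄·Hᵀ·S⁻¹ = [3/40; 13/80; 3/10]
x' − x̄ = [3/20, 13/40, 3/5] = K·y
y = (KᵀK)⁻¹·Kᵀ·(x' − x̄) = [2]
z = y + H·x̄ = [2] + [-3] = [-1]

z = [-1]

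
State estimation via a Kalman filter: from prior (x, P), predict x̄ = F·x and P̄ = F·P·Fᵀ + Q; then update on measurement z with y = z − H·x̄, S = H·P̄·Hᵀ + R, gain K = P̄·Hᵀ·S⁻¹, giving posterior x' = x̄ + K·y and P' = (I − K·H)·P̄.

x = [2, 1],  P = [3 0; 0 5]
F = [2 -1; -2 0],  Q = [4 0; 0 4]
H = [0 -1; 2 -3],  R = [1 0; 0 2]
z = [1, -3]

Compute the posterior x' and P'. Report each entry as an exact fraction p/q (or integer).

x' = [-1398/587, -392/587]
P' = [1077/587 564/587; 564/587 400/587]

x̄ = F·x = [3, -4]
P̄ = F·P·Fᵀ + Q = [21 -12; -12 16]
y = z − H·x̄ = [-3, -21]
S = H·P̄·Hᵀ + R = [17 72; 72 374]
K = P̄·Hᵀ·S⁻¹ = [-564/587 231/587; -400/587 -36/587]
x' = x̄ + K·y = [-1398/587, -392/587]
P' = (I − K·H)·P̄ = [1077/587 564/587; 564/587 400/587]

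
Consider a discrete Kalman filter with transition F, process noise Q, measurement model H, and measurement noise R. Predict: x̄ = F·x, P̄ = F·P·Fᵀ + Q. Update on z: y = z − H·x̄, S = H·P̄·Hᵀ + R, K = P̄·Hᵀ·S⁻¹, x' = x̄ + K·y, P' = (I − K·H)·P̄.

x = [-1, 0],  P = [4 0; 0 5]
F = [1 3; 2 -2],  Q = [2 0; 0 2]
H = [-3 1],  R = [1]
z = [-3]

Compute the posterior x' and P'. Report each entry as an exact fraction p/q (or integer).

x̄ = F·x = [-1, -2]
P̄ = F·P·Fᵀ + Q = [51 -22; -22 38]
y = z − H·x̄ = [-4]
S = H·P̄·Hᵀ + R = [630]
K = P̄·Hᵀ·S⁻¹ = [-5/18; 52/315]
x' = x̄ + K·y = [1/9, -838/315]
P' = (I − K·H)·P̄ = [43/18 62/9; 62/9 6562/315]

x' = [1/9, -838/315]
P' = [43/18 62/9; 62/9 6562/315]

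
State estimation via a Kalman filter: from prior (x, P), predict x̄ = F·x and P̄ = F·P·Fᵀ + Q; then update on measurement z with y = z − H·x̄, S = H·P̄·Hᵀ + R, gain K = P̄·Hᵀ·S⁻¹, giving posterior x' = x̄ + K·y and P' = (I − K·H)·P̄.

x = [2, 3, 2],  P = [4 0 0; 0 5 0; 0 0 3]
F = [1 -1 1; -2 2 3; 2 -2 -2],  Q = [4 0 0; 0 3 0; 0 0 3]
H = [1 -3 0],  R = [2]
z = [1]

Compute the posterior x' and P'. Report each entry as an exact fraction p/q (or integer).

x' = [283/111, 20/37, 10/37]
P' = [8807/666 323/74 85/111; 323/74 123/74 3/37; 85/111 3/37 205/37]

x̄ = F·x = [1, 8, -6]
P̄ = F·P·Fᵀ + Q = [16 -9 12; -9 66 -54; 12 -54 51]
y = z − H·x̄ = [24]
S = H·P̄·Hᵀ + R = [666]
K = P̄·Hᵀ·S⁻¹ = [43/666; -23/74; 29/111]
x' = x̄ + K·y = [283/111, 20/37, 10/37]
P' = (I − K·H)·P̄ = [8807/666 323/74 85/111; 323/74 123/74 3/37; 85/111 3/37 205/37]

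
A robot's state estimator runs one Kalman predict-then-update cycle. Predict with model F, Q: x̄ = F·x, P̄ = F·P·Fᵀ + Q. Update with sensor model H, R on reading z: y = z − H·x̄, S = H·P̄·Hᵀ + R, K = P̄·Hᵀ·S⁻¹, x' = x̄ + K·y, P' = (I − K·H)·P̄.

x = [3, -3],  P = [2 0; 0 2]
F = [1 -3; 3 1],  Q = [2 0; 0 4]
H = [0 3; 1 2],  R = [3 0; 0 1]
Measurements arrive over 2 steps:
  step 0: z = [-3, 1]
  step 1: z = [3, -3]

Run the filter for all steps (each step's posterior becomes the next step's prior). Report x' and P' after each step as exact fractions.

step 0: x̄ = F·x = [12, 6]
step 0: P̄ = F·P·Fᵀ + Q = [22 0; 0 24]
step 0: y = z − H·x̄ = [-21, -23]
step 0: S = H·P̄·Hᵀ + R = [219 144; 144 119]
step 0: K = P̄·Hᵀ·S⁻¹ = [-1056/1775 1606/1775; 552/1775 48/1775]
step 0: x' = x̄ + K·y = [6538/1775, -2046/1775]
step 0: P' = (I − K·H)·P̄ = [3718/1775 -1056/1775; -1056/1775 552/1775]
step 1: x̄ = F·x = [12676/1775, 17568/1775]
step 1: P̄ = F·P·Fᵀ + Q = [18572/1775 17946/1775; 17946/1775 34778/1775]
step 1: y = z − H·x̄ = [-47379/1775, -53137/1775]
step 1: S = H·P̄·Hᵀ + R = [318327/1775 262506/1775; 262506/1775 231243/1775]
step 1: K = P̄·Hᵀ·S⁻¹ = [-346942/882909 601796/882909; 217222/882909 87502/882909]
step 1: x' = x̄ + K·y = [-2449642/882909, 320896/882909]
step 1: P' = (I − K·H)·P̄ = [1295680/882909 -346942/882909; -346942/882909 217222/882909]

step 0: x' = [6538/1775, -2046/1775], P' = [3718/1775 -1056/1775; -1056/1775 552/1775]
step 1: x' = [-2449642/882909, 320896/882909], P' = [1295680/882909 -346942/882909; -346942/882909 217222/882909]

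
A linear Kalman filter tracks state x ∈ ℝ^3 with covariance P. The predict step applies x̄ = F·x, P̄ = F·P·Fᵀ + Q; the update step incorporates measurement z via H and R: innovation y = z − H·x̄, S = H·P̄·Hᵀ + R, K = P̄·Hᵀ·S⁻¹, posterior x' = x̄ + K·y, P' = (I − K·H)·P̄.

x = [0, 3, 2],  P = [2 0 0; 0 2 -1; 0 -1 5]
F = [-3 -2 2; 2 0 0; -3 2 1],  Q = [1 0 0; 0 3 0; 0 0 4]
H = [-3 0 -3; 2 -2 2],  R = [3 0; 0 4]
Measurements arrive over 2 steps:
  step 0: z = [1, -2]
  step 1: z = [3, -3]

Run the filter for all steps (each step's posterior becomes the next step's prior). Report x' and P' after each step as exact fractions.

step 0: x' = [-16883/2846, 2233/2846, 16065/2846], P' = [30901/2846 1655/2846 -30025/2846; 1655/2846 3075/2846 -913/2846; -30025/2846 -913/2846 30037/2846]
step 1: x' = [-196073179/72631670, 27598533/72631670, 438762/261265], P' = [193612532/36315835 -2624939/36315835 -1363532/261265; -2624939/36315835 33688578/36315835 75274/261265; -1363532/261265 75274/261265 1412348/261265]

step 0: x̄ = F·x = [-2, 0, 8]
step 0: P̄ = F·P·Fᵀ + Q = [55 -12 18; -12 11 -12; 18 -12 31]
step 0: y = z − H·x̄ = [19, -14]
step 0: S = H·P̄·Hᵀ + R = [1101 -876; -876 728]
step 0: K = P̄·Hᵀ·S⁻¹ = [-438/1423 -779/5692; -371/1423 -2333/5692; -6/1423 925/5692]
step 0: x' = x̄ + K·y = [-16883/2846, 2233/2846, 16065/2846]
step 0: P' = (I − K·H)·P̄ = [30901/2846 1655/2846 -30025/2846; 1655/2846 3075/2846 -913/2846; -30025/2846 -913/2846 30037/2846]
step 1: x̄ = F·x = [78313/2846, -16883/1423, 35590/1423]
step 1: P̄ = F·P·Fᵀ + Q = [800867/2846 -156063/1423 297141/1423; -156063/1423 66071/1423 -119418/1423; 297141/1423 -119418/1423 244234/1423]
step 1: y = z − H·x̄ = [457017/2846, -187528/1423]
step 1: S = H·P̄·Hᵀ + R = [22309629/2846 -9086583/1423; -9086583/1423 7429622/1423]
step 1: K = P̄·Hᵀ·S⁻¹ = [-4081584/36315835 6706523/72631670; -7838147/36315835 -25850431/72631670; -48816/261265 -13229/261265]
step 1: x' = x̄ + K·y = [-196073179/72631670, 27598533/72631670, 438762/261265]
step 1: P' = (I − K·H)·P̄ = [193612532/36315835 -2624939/36315835 -1363532/261265; -2624939/36315835 33688578/36315835 75274/261265; -1363532/261265 75274/261265 1412348/261265]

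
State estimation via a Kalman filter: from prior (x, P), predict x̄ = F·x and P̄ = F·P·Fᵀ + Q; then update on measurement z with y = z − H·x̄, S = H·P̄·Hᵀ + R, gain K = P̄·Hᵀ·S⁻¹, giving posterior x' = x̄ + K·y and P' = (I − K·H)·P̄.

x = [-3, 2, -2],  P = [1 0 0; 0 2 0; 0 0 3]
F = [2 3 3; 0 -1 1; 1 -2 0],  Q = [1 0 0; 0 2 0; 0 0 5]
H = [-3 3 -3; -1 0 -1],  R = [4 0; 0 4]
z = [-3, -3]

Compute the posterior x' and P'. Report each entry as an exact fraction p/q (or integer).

x̄ = F·x = [-6, -4, -7]
P̄ = F·P·Fᵀ + Q = [50 3 -10; 3 7 4; -10 4 14]
y = z − H·x̄ = [-30, -16]
S = H·P̄·Hᵀ + R = [337 111; 111 48]
K = P̄·Hᵀ·S⁻¹ = [-296/1285 -1159/3855; 259/1285 -2359/3855; 148/1285 -1348/3855]
x' = x̄ + K·y = [22054/3855, -986/3855, -18737/3855]
P' = (I − K·H)·P̄ = [47822/3855 3452/3855 -43186/3855; 3452/3855 10472/3855 5984/3855; -43186/3855 5984/3855 48578/3855]

x' = [22054/3855, -986/3855, -18737/3855]
P' = [47822/3855 3452/3855 -43186/3855; 3452/3855 10472/3855 5984/3855; -43186/3855 5984/3855 48578/3855]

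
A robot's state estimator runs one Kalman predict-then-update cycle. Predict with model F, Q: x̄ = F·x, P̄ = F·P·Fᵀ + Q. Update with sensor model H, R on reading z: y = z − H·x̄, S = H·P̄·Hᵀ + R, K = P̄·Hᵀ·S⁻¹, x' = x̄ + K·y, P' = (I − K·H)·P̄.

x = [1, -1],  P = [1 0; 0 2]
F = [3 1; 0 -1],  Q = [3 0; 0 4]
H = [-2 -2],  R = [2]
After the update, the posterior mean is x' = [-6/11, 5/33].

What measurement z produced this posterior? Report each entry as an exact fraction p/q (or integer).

z = [1]

x̄ = F·x = [2, 1]
P̄ = F·P·Fᵀ + Q = [14 -2; -2 6]
S = H·P̄·Hᵀ + R = [66]
K = P̄·Hᵀ·S⁻¹ = [-4/11; -4/33]
x' − x̄ = [-28/11, -28/33] = K·y
y = (KᵀK)⁻¹·Kᵀ·(x' − x̄) = [7]
z = y + H·x̄ = [7] + [-6] = [1]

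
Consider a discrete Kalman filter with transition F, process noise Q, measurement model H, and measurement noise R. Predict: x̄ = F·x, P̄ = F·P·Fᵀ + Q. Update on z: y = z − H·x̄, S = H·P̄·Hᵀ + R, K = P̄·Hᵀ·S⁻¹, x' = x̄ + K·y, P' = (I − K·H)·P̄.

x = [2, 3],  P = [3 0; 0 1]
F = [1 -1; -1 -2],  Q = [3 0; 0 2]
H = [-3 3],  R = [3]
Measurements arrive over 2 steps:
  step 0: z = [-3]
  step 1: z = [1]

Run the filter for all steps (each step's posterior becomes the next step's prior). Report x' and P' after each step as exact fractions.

step 0: x̄ = F·x = [-1, -8]
step 0: P̄ = F·P·Fᵀ + Q = [7 -1; -1 9]
step 0: y = z − H·x̄ = [18]
step 0: S = H·P̄·Hᵀ + R = [165]
step 0: K = P̄·Hᵀ·S⁻¹ = [-8/55; 2/11]
step 0: x' = x̄ + K·y = [-199/55, -52/11]
step 0: P' = (I − K·H)·P̄ = [193/55 37/11; 37/11 39/11]
step 1: x̄ = F·x = [61/55, 719/55]
step 1: P̄ = F·P·Fᵀ + Q = [183/55 12/55; 12/55 1823/55]
step 1: y = z − H·x̄ = [-1919/55]
step 1: S = H·P̄·Hᵀ + R = [18003/55]
step 1: K = P̄·Hᵀ·S⁻¹ = [-171/6001; 1811/6001]
step 1: x' = x̄ + K·y = [12622/6001, 15262/6001]
step 1: P' = (I − K·H)·P̄ = [18372/6001 18201/6001; 18201/6001 20012/6001]

step 0: x' = [-199/55, -52/11], P' = [193/55 37/11; 37/11 39/11]
step 1: x' = [12622/6001, 15262/6001], P' = [18372/6001 18201/6001; 18201/6001 20012/6001]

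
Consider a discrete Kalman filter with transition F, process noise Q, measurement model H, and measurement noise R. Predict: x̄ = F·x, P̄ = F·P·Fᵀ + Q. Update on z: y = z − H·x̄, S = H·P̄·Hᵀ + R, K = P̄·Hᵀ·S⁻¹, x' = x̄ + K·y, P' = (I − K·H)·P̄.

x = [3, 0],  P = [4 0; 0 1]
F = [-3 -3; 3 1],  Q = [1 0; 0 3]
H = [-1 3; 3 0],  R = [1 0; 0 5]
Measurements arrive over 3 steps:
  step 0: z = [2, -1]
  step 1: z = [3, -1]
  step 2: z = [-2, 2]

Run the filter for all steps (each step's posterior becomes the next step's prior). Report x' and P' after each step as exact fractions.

step 0: x̄ = F·x = [-9, 9]
step 0: P̄ = F·P·Fᵀ + Q = [46 -39; -39 40]
step 0: y = z − H·x̄ = [-34, 26]
step 0: S = H·P̄·Hᵀ + R = [641 -489; -489 419]
step 0: K = P̄·Hᵀ·S⁻¹ = [-815/29458 8751/29458; 4704/14729 1377/14729]
step 0: x' = x̄ + K·y = [-4943/14729, 8427/14729]
step 0: P' = (I − K·H)·P̄ = [14585/29458 2295/14729; 2295/14729 2333/14729]
step 1: x̄ = F·x = [-804/1133, -582/1339]
step 1: P̄ = F·P·Fᵀ + Q = [21949/2266 -1401/206; -1401/206 22895/2678]
step 1: y = z − H·x̄ = [52941/14729, 1279/1133]
step 1: S = H·P̄·Hᵀ + R = [1891729/14729 -102273/1133; -102273/1133 208871/2266]
step 1: K = P̄·Hᵀ·S⁻¹ = [-68182/1672529 5986473/21742877; 2604288/8362645 9091089/108714385]
step 1: x' = x̄ + K·y = [-11857191/21742877, 84698553/108714385]
step 1: P' = (I − K·H)·P̄ = [9977455/21742877 3030363/21742877; 3030363/21742877 16335853/108714385]
step 2: x̄ = F·x = [-76237794/108714385, -93159312/108714385]
step 2: P̄ = F·P·Fᵀ + Q = [977455207/108714385 -679814814/108714385; -679814814/108714385 882375373/108714385]
step 2: y = z − H·x̄ = [-14188628/108714385, 446142152/108714385]
step 2: S = H·P̄·Hᵀ + R = [13106436833/108714385 -9050698947/108714385; -9050698947/108714385 9340668788/108714385]
step 2: K = P̄·Hᵀ·S⁻¹ = [-15084498245/372606937147 102358250994/372606937147; 116060590038/372606937147 31102517349/372606937147]
step 2: x' = x̄ + K·y = [160729675198/372606937147, -206802461568/372606937147]
step 2: P' = (I − K·H)·P̄ = [170597084990/372606937147 51837528915/372606937147; 51837528915/372606937147 55966039651/372606937147]

step 0: x' = [-4943/14729, 8427/14729], P' = [14585/29458 2295/14729; 2295/14729 2333/14729]
step 1: x' = [-11857191/21742877, 84698553/108714385], P' = [9977455/21742877 3030363/21742877; 3030363/21742877 16335853/108714385]
step 2: x' = [160729675198/372606937147, -206802461568/372606937147], P' = [170597084990/372606937147 51837528915/372606937147; 51837528915/372606937147 55966039651/372606937147]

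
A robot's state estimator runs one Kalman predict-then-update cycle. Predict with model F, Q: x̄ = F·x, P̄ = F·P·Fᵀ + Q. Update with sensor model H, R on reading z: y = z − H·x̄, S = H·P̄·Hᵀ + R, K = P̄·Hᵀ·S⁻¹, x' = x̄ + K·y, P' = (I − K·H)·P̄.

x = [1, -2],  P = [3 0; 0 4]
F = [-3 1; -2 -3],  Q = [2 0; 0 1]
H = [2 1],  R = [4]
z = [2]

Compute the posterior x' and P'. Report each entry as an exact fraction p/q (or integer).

x' = [-469/209, 1324/209]
P' = [1713/209 -3138/209; -3138/209 6520/209]

x̄ = F·x = [-5, 4]
P̄ = F·P·Fᵀ + Q = [33 6; 6 49]
y = z − H·x̄ = [8]
S = H·P̄·Hᵀ + R = [209]
K = P̄·Hᵀ·S⁻¹ = [72/209; 61/209]
x' = x̄ + K·y = [-469/209, 1324/209]
P' = (I − K·H)·P̄ = [1713/209 -3138/209; -3138/209 6520/209]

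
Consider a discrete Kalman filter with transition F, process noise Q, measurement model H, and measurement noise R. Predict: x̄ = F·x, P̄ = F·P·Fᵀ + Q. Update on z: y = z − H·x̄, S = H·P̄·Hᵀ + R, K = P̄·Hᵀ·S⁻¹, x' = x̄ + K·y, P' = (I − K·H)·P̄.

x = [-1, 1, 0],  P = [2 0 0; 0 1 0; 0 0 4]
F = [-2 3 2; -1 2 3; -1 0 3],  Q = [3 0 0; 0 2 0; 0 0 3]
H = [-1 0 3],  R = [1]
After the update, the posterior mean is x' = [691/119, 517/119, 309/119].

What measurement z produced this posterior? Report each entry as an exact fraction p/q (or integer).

x̄ = F·x = [5, 3, 1]
P̄ = F·P·Fᵀ + Q = [36 34 28; 34 44 38; 28 38 41]
S = H·P̄·Hᵀ + R = [238]
K = P̄·Hᵀ·S⁻¹ = [24/119; 40/119; 95/238]
x' − x̄ = [96/119, 160/119, 190/119] = K·y
y = (KᵀK)⁻¹·Kᵀ·(x' − x̄) = [4]
z = y + H·x̄ = [4] + [-2] = [2]

z = [2]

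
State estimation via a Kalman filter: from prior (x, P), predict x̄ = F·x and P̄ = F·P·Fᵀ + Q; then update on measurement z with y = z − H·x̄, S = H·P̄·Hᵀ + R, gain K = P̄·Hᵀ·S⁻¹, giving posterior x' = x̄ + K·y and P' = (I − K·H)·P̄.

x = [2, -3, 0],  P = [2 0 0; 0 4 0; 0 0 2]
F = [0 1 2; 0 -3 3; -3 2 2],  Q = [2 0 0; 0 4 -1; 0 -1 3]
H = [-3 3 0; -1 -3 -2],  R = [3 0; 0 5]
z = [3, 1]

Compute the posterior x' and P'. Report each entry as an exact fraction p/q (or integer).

x' = [115325/105281, 227423/105281, -459310/105281]
P' = [250782/105281 237284/105281 -445652/105281; 237284/105281 258670/105281 -470727/105281; -445652/105281 -470727/105281 987449/105281]

x̄ = F·x = [-3, 9, -12]
P̄ = F·P·Fᵀ + Q = [14 0 16; 0 58 -13; 16 -13 45]
y = z − H·x̄ = [-33, 1]
S = H·P̄·Hᵀ + R = [651 -306; -306 629]
K = P̄·Hᵀ·S⁻¹ = [-794/6193 -14266/105281; 1258/6193 -14368/105281; -1475/6193 -23413/105281]
x' = x̄ + K·y = [115325/105281, 227423/105281, -459310/105281]
P' = (I − K·H)·P̄ = [250782/105281 237284/105281 -445652/105281; 237284/105281 258670/105281 -470727/105281; -445652/105281 -470727/105281 987449/105281]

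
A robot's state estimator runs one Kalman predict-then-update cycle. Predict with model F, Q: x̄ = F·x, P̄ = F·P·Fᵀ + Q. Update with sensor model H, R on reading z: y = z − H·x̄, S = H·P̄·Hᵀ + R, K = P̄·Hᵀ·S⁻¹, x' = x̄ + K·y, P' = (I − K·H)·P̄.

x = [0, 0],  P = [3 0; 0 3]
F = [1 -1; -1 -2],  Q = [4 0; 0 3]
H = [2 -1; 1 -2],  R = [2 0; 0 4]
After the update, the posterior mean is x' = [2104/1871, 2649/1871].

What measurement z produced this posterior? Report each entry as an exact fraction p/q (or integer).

z = [1, -2]

x̄ = F·x = [0, 0]
P̄ = F·P·Fᵀ + Q = [10 3; 3 18]
S = H·P̄·Hᵀ + R = [48 41; 41 74]
K = P̄·Hᵀ·S⁻¹ = [1094/1871 -505/1871; 465/1871 -1092/1871]
x' − x̄ = [2104/1871, 2649/1871] = K·y
y = (KᵀK)⁻¹·Kᵀ·(x' − x̄) = [1, -2]
z = y + H·x̄ = [1, -2] + [0, 0] = [1, -2]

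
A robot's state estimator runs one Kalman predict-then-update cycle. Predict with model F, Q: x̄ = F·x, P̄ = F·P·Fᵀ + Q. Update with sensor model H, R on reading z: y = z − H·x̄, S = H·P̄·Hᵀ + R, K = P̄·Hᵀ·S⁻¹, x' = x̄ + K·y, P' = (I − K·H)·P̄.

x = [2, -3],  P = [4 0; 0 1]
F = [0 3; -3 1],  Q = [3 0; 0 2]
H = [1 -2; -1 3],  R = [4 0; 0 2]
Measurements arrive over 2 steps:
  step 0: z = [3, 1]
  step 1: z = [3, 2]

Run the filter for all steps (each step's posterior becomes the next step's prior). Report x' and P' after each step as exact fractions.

step 0: x' = [-10551/2159, -3900/2159], P' = [20292/2159 7368/2159; 7368/2159 3066/2159]
step 1: x' = [500905/514153, 985235/1542459], P' = [1946332/514153 2030600/1542459; 2030600/1542459 2953312/4627377]

step 0: x̄ = F·x = [-9, -9]
step 0: P̄ = F·P·Fᵀ + Q = [12 3; 3 39]
step 0: y = z − H·x̄ = [-6, 19]
step 0: S = H·P̄·Hᵀ + R = [160 -231; -231 347]
step 0: K = P̄·Hᵀ·S⁻¹ = [1389/2159 906/2159; 309/2159 915/2159]
step 0: x' = x̄ + K·y = [-10551/2159, -3900/2159]
step 0: P' = (I − K·H)·P̄ = [20292/2159 7368/2159; 7368/2159 3066/2159]
step 1: x̄ = F·x = [-11700/2159, 27753/2159]
step 1: P̄ = F·P·Fᵀ + Q = [34071/2159 -57114/2159; -57114/2159 145804/2159]
step 1: y = z − H·x̄ = [73683/2159, -90641/2159]
step 1: S = H·P̄·Hᵀ + R = [854379/2159 -1194465/2159; -1194465/2159 1693309/2159]
step 1: K = P̄·Hᵀ·S⁻¹ = [444449/1542459 42134/514153; 46294/4627377 461356/1542459]
step 1: x' = x̄ + K·y = [500905/514153, 985235/1542459]
step 1: P' = (I − K·H)·P̄ = [1946332/514153 2030600/1542459; 2030600/1542459 2953312/4627377]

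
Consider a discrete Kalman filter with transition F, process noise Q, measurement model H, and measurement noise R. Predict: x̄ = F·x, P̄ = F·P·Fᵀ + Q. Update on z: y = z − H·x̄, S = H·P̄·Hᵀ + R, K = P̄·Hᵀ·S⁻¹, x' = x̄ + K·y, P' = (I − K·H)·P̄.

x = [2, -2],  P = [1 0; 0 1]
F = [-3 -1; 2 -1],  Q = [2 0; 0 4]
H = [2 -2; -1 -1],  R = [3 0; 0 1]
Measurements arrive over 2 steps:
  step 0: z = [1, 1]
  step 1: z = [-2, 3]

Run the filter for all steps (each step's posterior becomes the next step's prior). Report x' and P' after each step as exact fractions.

step 0: x' = [-107/496, -55/124], P' = [617/1488 17/372; 17/372 38/93]
step 1: x' = [-1633977/938831, -771097/938831], P' = [378726/938831 40935/938831; 40935/938831 376359/938831]

step 0: x̄ = F·x = [-4, 6]
step 0: P̄ = F·P·Fᵀ + Q = [12 -5; -5 9]
step 0: y = z − H·x̄ = [21, 3]
step 0: S = H·P̄·Hᵀ + R = [127 -6; -6 12]
step 0: K = P̄·Hᵀ·S⁻¹ = [61/248 -685/1488; -15/62 -169/372]
step 0: x' = x̄ + K·y = [-107/496, -55/124]
step 0: P' = (I − K·H)·P̄ = [617/1488 17/372; 17/372 38/93]
step 1: x̄ = F·x = [541/496, 3/248]
step 1: P̄ = F·P·Fᵀ + Q = [9545/1488 -1513/744; -1513/744 2189/372]
step 1: y = z − H·x̄ = [-1031/248, 2035/496]
step 1: S = H·P̄·Hᵀ + R = [25469/372 -263/248; -263/248 4579/496]
step 1: K = P̄·Hᵀ·S⁻¹ = [225194/938831 -419661/938831; -223616/938831 -417294/938831]
step 1: x' = x̄ + K·y = [-1633977/938831, -771097/938831]
step 1: P' = (I − K·H)·P̄ = [378726/938831 40935/938831; 40935/938831 376359/938831]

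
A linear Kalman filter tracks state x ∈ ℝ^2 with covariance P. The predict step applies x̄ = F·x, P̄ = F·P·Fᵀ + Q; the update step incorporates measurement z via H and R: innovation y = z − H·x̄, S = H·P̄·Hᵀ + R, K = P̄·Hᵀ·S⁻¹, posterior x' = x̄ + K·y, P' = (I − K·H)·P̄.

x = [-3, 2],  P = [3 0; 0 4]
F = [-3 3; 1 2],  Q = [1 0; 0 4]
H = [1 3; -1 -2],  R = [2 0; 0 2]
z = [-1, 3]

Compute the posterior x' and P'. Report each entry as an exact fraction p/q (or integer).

x' = [739/2405, -396/481]
P' = [32678/2405 -2482/481; -2482/481 1016/481]

x̄ = F·x = [15, 1]
P̄ = F·P·Fᵀ + Q = [64 15; 15 23]
y = z − H·x̄ = [-19, 20]
S = H·P̄·Hᵀ + R = [363 -277; -277 218]
K = P̄·Hᵀ·S⁻¹ = [-2276/2405 -3929/2405; 283/481 225/481]
x' = x̄ + K·y = [739/2405, -396/481]
P' = (I − K·H)·P̄ = [32678/2405 -2482/481; -2482/481 1016/481]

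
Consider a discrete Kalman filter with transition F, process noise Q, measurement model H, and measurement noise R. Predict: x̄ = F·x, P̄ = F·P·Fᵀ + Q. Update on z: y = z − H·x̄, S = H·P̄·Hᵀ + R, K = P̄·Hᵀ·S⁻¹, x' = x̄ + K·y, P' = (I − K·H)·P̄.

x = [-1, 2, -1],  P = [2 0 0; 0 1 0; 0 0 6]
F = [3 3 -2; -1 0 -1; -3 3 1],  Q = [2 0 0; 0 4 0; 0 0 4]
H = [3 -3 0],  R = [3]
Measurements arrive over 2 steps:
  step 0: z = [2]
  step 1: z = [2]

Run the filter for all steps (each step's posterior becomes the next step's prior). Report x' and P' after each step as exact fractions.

step 0: x' = [471/160, 181/80, 1427/160], P' = [1853/160 903/80 -399/160; 903/80 453/40 -189/80; -399/160 -189/80 4597/160]
step 1: x' = [-3193568/301111, -3395745/301111, 2282895/301111], P' = [11125965/301111 11032190/301111 -8730542/301111; 11032190/301111 11038732/301111 -8722642/301111; -8730542/301111 -8722642/301111 9820364/301111]

step 0: x̄ = F·x = [5, 2, 8]
step 0: P̄ = F·P·Fᵀ + Q = [53 6 -21; 6 12 0; -21 0 37]
step 0: y = z − H·x̄ = [-7]
step 0: S = H·P̄·Hᵀ + R = [480]
step 0: K = P̄·Hᵀ·S⁻¹ = [47/160; -3/80; -21/160]
step 0: x' = x̄ + K·y = [471/160, 181/80, 1427/160]
step 0: P' = (I − K·H)·P̄ = [1853/160 903/80 -399/160; 903/80 453/40 -189/80; -399/160 -189/80 4597/160]
step 1: x̄ = F·x = [-71/32, -949/80, 55/8]
step 1: P̄ = F·P·Fᵀ + Q = [18705/32 -25/16 -601/8; -25/16 1573/40 -103/4; -601/8 -103/4 73/2]
step 1: y = z − H·x̄ = [-4309/160]
step 1: S = H·P̄·Hᵀ + R = [903333/160]
step 1: K = P̄·Hᵀ·S⁻¹ = [93775/301111; -6542/301111; -7900/301111]
step 1: x' = x̄ + K·y = [-3193568/301111, -3395745/301111, 2282895/301111]
step 1: P' = (I − K·H)·P̄ = [11125965/301111 11032190/301111 -8730542/301111; 11032190/301111 11038732/301111 -8722642/301111; -8730542/301111 -8722642/301111 9820364/301111]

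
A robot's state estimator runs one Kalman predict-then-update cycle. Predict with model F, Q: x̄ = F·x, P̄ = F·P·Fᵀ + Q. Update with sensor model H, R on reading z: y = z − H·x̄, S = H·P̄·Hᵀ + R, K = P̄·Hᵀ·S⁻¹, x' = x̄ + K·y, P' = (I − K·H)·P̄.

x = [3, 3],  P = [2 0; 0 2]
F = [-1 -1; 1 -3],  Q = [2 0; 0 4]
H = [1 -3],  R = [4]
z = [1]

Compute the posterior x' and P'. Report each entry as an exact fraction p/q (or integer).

x̄ = F·x = [-6, -6]
P̄ = F·P·Fᵀ + Q = [6 4; 4 24]
y = z − H·x̄ = [-11]
S = H·P̄·Hᵀ + R = [202]
K = P̄·Hᵀ·S⁻¹ = [-3/101; -34/101]
x' = x̄ + K·y = [-573/101, -232/101]
P' = (I − K·H)·P̄ = [588/101 200/101; 200/101 112/101]

x' = [-573/101, -232/101]
P' = [588/101 200/101; 200/101 112/101]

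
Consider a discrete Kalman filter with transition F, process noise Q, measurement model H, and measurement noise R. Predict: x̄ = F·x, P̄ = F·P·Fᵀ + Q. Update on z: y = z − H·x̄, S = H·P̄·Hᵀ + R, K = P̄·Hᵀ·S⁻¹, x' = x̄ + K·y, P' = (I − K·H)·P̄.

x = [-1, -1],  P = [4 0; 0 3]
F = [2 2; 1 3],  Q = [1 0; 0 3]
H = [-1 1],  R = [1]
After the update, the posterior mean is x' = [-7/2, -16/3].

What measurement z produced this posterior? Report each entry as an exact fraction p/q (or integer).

z = [-2]

x̄ = F·x = [-4, -4]
P̄ = F·P·Fᵀ + Q = [29 26; 26 34]
S = H·P̄·Hᵀ + R = [12]
K = P̄·Hᵀ·S⁻¹ = [-1/4; 2/3]
x' − x̄ = [1/2, -4/3] = K·y
y = (KᵀK)⁻¹·Kᵀ·(x' − x̄) = [-2]
z = y + H·x̄ = [-2] + [0] = [-2]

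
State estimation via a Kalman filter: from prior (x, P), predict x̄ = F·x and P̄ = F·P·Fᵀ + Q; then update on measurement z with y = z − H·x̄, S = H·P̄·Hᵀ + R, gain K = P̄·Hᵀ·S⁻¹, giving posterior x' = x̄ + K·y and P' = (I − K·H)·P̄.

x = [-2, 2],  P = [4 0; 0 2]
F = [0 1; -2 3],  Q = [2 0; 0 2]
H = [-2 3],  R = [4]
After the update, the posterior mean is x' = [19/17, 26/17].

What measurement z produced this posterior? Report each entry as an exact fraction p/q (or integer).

z = [2]

x̄ = F·x = [2, 10]
P̄ = F·P·Fᵀ + Q = [4 6; 6 36]
S = H·P̄·Hᵀ + R = [272]
K = P̄·Hᵀ·S⁻¹ = [5/136; 6/17]
x' − x̄ = [-15/17, -144/17] = K·y
y = (KᵀK)⁻¹·Kᵀ·(x' − x̄) = [-24]
z = y + H·x̄ = [-24] + [26] = [2]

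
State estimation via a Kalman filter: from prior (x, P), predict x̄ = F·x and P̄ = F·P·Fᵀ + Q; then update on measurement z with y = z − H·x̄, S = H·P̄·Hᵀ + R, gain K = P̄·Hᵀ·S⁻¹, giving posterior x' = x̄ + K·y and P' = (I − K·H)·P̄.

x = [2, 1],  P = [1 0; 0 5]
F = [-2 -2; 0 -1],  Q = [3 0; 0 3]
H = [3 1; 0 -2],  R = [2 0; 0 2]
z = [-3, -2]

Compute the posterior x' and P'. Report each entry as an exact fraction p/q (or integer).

x̄ = F·x = [-6, -1]
P̄ = F·P·Fᵀ + Q = [27 10; 10 8]
y = z − H·x̄ = [16, -4]
S = H·P̄·Hᵀ + R = [313 -76; -76 34]
K = P̄·Hᵀ·S⁻¹ = [787/2433 328/2433; 38/2433 -1060/2433]
x' = x̄ + K·y = [-1106/811, 805/811]
P' = (I − K·H)·P̄ = [634/2433 -328/2433; -328/2433 1060/2433]

x' = [-1106/811, 805/811]
P' = [634/2433 -328/2433; -328/2433 1060/2433]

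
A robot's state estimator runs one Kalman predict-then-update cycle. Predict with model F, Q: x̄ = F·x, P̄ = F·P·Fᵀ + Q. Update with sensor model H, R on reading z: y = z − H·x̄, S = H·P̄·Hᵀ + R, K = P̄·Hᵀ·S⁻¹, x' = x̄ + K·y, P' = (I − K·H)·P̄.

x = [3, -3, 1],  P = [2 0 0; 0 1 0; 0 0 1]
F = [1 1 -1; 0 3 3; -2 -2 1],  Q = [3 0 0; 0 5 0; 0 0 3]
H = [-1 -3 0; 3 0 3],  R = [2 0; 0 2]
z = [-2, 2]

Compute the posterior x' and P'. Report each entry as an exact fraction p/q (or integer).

x' = [-220/819, 1312/1911, 5140/5733]
P' = [2374/351 -1828/819 -16600/2457; -1828/819 1828/1911 12778/5733; -16600/2457 12778/5733 119800/17199]

x̄ = F·x = [-1, -6, 1]
P̄ = F·P·Fᵀ + Q = [7 0 -7; 0 23 -3; -7 -3 16]
y = z − H·x̄ = [-21, 2]
S = H·P̄·Hᵀ + R = [216 27; 27 83]
K = P̄·Hᵀ·S⁻¹ = [-83/2457 1/91; -1828/5733 -3/637; 599/17199 200/637]
x' = x̄ + K·y = [-220/819, 1312/1911, 5140/5733]
P' = (I − K·H)·P̄ = [2374/351 -1828/819 -16600/2457; -1828/819 1828/1911 12778/5733; -16600/2457 12778/5733 119800/17199]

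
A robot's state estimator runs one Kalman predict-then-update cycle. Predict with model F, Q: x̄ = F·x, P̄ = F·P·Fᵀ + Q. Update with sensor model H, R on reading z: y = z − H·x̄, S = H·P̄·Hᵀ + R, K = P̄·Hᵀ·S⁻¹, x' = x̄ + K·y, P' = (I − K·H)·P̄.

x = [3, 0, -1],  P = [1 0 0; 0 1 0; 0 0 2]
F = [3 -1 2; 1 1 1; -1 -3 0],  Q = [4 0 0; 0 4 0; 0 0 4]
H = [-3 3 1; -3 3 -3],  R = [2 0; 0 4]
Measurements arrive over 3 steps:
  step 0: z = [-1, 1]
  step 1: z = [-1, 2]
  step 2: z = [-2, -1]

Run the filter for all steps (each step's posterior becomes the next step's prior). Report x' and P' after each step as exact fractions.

step 0: x' = [1609/883, 2817/1766, -1081/1766], P' = [6178/883 6042/883 -120/883; 6042/883 30197/4415 -427/4415; -120/883 -427/4415 1607/4415]
step 1: x' = [-639979/81201268, -1812697/20300317, -62375431/81201268], P' = [326215007/81201268 79348796/20300317 -16496157/81201268; 79348796/20300317 80192096/20300317 -3295460/20300317; -16496157/81201268 -3295460/20300317 30334423/81201268]
step 2: x' = [-481788194284/882335513749, -978178213131/882335513749, -212656642844/882335513749], P' = [3471854035534/882335513749 3377335878726/882335513749 -170898894886/882335513749; 3377335878726/882335513749 3415284253828/882335513749 -135025425430/882335513749; -170898894886/882335513749 -135025425430/882335513749 328831302822/882335513749]

step 0: x̄ = F·x = [7, 2, -3]
step 0: P̄ = F·P·Fᵀ + Q = [22 6 0; 6 8 -4; 0 -4 14]
step 0: y = z − H·x̄ = [17, 7]
step 0: S = H·P̄·Hᵀ + R = [154 144; 144 364]
step 0: K = P̄·Hᵀ·S⁻¹ = [-264/883 -12/883; -233/4415 621/8830; 1063/4415 -2151/8830]
step 0: x' = x̄ + K·y = [1609/883, 2817/1766, -1081/1766]
step 0: P' = (I − K·H)·P̄ = [6178/883 6042/883 -120/883; 6042/883 30197/4415 -427/4415; -120/883 -427/4415 1607/4415]
step 1: x̄ = F·x = [4675/1766, 2477/883, -11669/1766]
step 1: P̄ = F·P·Fᵀ + Q = [145543/4415 24536/883 -239997/4415; 24536/883 27744/883 -48088/883; -239997/4415 -48088/883 501583/4415]
step 1: y = z − H·x̄ = [4533/883, -16156/883]
step 1: S = H·P̄·Hᵀ + R = [857882/4415 -1151964/4415; -1151964/4415 4890008/4415]
step 1: K = P̄·Hᵀ·S⁻¹ = [-21477813/81201268 11514501/162402536; -382780/20300317 3104070/20300317; 20138687/81201268 -40530159/162402536]
step 1: x' = x̄ + K·y = [-639979/81201268, -1812697/20300317, -62375431/81201268]
step 1: P' = (I − K·H)·P̄ = [326215007/81201268 79348796/20300317 -16496157/81201268; 79348796/20300317 80192096/20300317 -3295460/20300317; -16496157/81201268 -3295460/20300317 30334423/81201268]
step 2: x̄ = F·x = [-119420011/81201268, -35133099/40600634, 22392343/81201268]
step 2: P̄ = F·P·Fᵀ + Q = [1653248583/81201268 628836613/40600634 -2443417987/81201268; 628836613/40600634 394389315/20300317 -1251029609/40600634; -2443417987/81201268 -1251029609/40600634 5442306639/81201268]
step 2: y = z − H·x̄ = [-166128159/40600634, -80742839/40600634]
step 2: S = H·P̄·Hᵀ + R = [2922999077/20300317 -2383984503/20300317; -2383984503/20300317 14200060375/20300317]
step 2: K = P̄·Hᵀ·S⁻¹ = [-227226682655/882335513749 114571107117/1764671027498; -10590150062/882335513749 129730350399/882335513749; 218225855595/882335513749 -439436750049/1764671027498]
step 2: x' = x̄ + K·y = [-481788194284/882335513749, -978178213131/882335513749, -212656642844/882335513749]
step 2: P' = (I − K·H)·P̄ = [3471854035534/882335513749 3377335878726/882335513749 -170898894886/882335513749; 3377335878726/882335513749 3415284253828/882335513749 -135025425430/882335513749; -170898894886/882335513749 -135025425430/882335513749 328831302822/882335513749]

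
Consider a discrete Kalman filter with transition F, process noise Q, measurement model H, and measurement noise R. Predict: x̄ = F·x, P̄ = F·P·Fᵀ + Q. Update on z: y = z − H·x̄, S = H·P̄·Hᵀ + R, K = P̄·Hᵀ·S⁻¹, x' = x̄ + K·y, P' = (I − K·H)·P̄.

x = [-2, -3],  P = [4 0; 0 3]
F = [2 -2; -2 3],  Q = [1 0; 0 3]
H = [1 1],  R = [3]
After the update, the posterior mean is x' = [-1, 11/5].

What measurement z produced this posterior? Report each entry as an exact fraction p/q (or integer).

z = [3]

x̄ = F·x = [2, -5]
P̄ = F·P·Fᵀ + Q = [29 -34; -34 46]
S = H·P̄·Hᵀ + R = [10]
K = P̄·Hᵀ·S⁻¹ = [-1/2; 6/5]
x' − x̄ = [-3, 36/5] = K·y
y = (KᵀK)⁻¹·Kᵀ·(x' − x̄) = [6]
z = y + H·x̄ = [6] + [-3] = [3]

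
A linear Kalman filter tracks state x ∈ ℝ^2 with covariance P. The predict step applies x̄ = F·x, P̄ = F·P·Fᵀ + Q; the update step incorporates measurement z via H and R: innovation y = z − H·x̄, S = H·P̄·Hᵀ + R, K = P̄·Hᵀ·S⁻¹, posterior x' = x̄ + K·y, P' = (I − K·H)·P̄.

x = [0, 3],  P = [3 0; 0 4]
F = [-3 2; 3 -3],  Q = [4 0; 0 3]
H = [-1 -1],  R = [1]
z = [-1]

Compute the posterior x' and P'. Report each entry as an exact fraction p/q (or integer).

x' = [14/3, -4]
P' = [137/3 -46; -46 189/4]

x̄ = F·x = [6, -9]
P̄ = F·P·Fᵀ + Q = [47 -51; -51 66]
y = z − H·x̄ = [-4]
S = H·P̄·Hᵀ + R = [12]
K = P̄·Hᵀ·S⁻¹ = [1/3; -5/4]
x' = x̄ + K·y = [14/3, -4]
P' = (I − K·H)·P̄ = [137/3 -46; -46 189/4]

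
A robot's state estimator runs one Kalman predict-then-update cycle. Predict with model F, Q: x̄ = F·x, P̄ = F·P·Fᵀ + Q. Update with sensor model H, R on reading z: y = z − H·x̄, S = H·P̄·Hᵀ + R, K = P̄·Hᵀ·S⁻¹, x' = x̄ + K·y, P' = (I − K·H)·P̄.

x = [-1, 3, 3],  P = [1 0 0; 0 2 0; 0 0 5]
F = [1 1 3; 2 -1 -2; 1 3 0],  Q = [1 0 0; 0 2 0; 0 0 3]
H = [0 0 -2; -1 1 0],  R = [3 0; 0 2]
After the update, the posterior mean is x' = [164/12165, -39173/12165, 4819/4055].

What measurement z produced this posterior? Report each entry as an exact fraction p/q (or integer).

x̄ = F·x = [11, -11, 8]
P̄ = F·P·Fᵀ + Q = [49 -30 7; -30 28 -4; 7 -4 22]
S = H·P̄·Hᵀ + R = [91 22; 22 139]
K = P̄·Hᵀ·S⁻¹ = [-208/12165 -6881/12165; -164/12165 5102/12165; -1958/4055 -11/4055]
x' − x̄ = [-133651/12165, 94642/12165, -27621/4055] = K·y
y = (KᵀK)⁻¹·Kᵀ·(x' − x̄) = [14, 19]
z = y + H·x̄ = [14, 19] + [-16, -22] = [-2, -3]

z = [-2, -3]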